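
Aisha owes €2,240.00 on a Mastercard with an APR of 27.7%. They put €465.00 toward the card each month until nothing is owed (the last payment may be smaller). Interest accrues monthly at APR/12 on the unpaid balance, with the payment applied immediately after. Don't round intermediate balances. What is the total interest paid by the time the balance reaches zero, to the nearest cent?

€162.66

Monthly rate r = 27.7%/12 = 2.30833% = 0.0230833.
Payoff takes n = ⌈−ln(1 − rB₀/P)/ln(1+r)⌉ = ⌈5.165⌉ = 6 payments; the last is €77.66.
Total paid = 5·€465.00 + €77.66 = €2,402.66.
Total interest = total paid − principal = €2,402.66 − €2,240.00 = €162.66.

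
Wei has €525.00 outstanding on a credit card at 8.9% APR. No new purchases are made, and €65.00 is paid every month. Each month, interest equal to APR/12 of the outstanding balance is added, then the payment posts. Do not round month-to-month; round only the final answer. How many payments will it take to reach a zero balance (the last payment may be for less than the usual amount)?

9 months

Monthly rate r = 8.9%/12 = 0.741667% = 0.00741667.
Recurrence: B ← B·(1+r) − €65.00.
Month 1: interest €3.89; balance after payment €463.89.
Month 2: interest €3.44; balance after payment €402.33.
Closed form: n = −ln(1 − rB₀/P)/ln(1+r) = −ln(0.9401)/ln(1.00742) ≈ 8.360, so the balance reaches zero during payment 9.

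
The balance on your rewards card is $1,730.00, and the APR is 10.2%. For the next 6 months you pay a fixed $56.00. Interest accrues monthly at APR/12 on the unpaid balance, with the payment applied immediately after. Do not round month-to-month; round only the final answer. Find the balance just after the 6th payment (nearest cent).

$1,476.90

Monthly rate r = 10.2%/12 = 0.85% = 0.0085.
Each month: B ← B·(1+r) − $56.00.
Month 1: interest $14.70; balance after payment $1,688.70.
Month 2: interest $14.35; balance after payment $1,647.06.
Month 3: interest $14.00; balance after payment $1,605.06.
Month 4: interest $13.64; balance after payment $1,562.70.
Month 5: interest $13.28; balance after payment $1,519.98.
Month 6: interest $12.92; balance after payment $1,476.90.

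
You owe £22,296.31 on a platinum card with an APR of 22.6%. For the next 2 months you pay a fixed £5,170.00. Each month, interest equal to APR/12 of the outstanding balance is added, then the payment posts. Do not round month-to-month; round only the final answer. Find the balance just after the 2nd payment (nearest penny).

Monthly rate r = 22.6%/12 = 1.88333% = 0.0188333.
Each month: B ← B·(1+r) − £5,170.00.
Month 1: interest £419.91; balance after payment £17,546.22.
Month 2: interest £330.45; balance after payment £12,706.68.

£12,706.68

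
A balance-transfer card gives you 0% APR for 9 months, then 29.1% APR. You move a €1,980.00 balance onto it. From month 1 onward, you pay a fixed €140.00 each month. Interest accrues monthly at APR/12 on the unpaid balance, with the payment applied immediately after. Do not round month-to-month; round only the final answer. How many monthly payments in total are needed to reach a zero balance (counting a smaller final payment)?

15 payments

Promo months 1–9 at r₀ = 0%/12 = 0; months 10+ at r₁ = 29.1%/12 = 0.02425.
After month 9 (no interest yet): B = €1,980.00 − 9·€140.00 = €720.00.
Then at r₁ with €140.00/mo: n₂ = −ln(1 − r₁·B/P)/ln(1+r₁) ≈ 5.56 → 6 more payments.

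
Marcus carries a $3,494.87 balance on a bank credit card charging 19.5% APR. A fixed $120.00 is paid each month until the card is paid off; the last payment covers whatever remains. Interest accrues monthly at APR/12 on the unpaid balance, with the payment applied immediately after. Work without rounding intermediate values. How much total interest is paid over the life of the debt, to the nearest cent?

$1,277.61

Monthly rate r = 19.5%/12 = 1.625% = 0.01625.
Payoff takes n = ⌈−ln(1 − rB₀/P)/ln(1+r)⌉ = ⌈39.769⌉ = 40 payments; the last is $92.48.
Total paid = 39·$120.00 + $92.48 = $4,772.48.
Total interest = total paid − principal = $4,772.48 − $3,494.87 = $1,277.61.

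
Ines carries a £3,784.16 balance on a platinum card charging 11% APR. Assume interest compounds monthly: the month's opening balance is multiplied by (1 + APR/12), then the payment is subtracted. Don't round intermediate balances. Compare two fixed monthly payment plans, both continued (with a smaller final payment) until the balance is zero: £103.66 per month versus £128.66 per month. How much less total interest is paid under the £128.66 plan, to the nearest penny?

Monthly rate r = 11%/12 = 0.916667% = 0.00916667.
At £103.66/mo: n = ⌈−ln(1 − rB₀/P)/ln(1+r)⌉ = 45 payments (last £67.38); total interest = total paid − £3,784.16 = £844.26.
At £128.66/mo: 35 payments (last £55.57); total interest £645.85.
Interest saved = £844.26 − £645.85 = £198.41.

£198.41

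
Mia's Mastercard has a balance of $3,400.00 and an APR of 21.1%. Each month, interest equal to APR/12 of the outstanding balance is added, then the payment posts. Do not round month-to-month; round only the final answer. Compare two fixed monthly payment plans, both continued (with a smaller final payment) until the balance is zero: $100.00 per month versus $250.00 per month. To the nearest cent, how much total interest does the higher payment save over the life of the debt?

Monthly rate r = 21.1%/12 = 1.75833% = 0.0175833.
At $100.00/mo: n = ⌈−ln(1 − rB₀/P)/ln(1+r)⌉ = 53 payments (last $25.99); total interest = total paid − $3,400.00 = $1,825.99.
At $250.00/mo: 16 payments (last $170.28); total interest $520.28.
Interest saved = $1,825.99 − $520.28 = $1,305.71.

$1,305.71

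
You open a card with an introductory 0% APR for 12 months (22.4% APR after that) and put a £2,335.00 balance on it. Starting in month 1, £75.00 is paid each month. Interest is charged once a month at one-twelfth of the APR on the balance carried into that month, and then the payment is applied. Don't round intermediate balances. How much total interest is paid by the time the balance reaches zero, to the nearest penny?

£356.89

Promo months 1–12 at r₀ = 0%/12 = 0; months 13+ at r₁ = 22.4%/12 = 0.0186667.
After month 12 (no interest yet): B = £2,335.00 − 12·£75.00 = £1,435.00.
Then at r₁ with £75.00/mo: n₂ = −ln(1 − r₁·B/P)/ln(1+r₁) ≈ 23.89 → 24 more payments.
Total paid = 35·£75.00 + £66.89 = £2,691.89; interest = £2,691.89 − £2,335.00 = £356.89.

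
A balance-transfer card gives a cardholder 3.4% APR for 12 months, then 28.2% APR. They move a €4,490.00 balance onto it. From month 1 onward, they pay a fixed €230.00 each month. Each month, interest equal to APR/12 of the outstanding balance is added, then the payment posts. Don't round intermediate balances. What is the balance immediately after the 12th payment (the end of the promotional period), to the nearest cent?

€1,841.64

Promo months 1–12 at r₀ = 3.4%/12 = 0.00283333; months 13+ at r₁ = 28.2%/12 = 0.0235.
After month 12: iterate B ← B·(1+r₀) − €230.00 for 12 months → €1,841.64.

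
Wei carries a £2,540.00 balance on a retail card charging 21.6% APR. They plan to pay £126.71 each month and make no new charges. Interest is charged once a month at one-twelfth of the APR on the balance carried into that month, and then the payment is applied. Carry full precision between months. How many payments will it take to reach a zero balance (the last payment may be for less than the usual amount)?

Monthly rate r = 21.6%/12 = 1.8% = 0.018.
Recurrence: B ← B·(1+r) − £126.71.
Month 1: interest £45.72; balance after payment £2,459.01.
Month 2: interest £44.26; balance after payment £2,376.56.
Closed form: n = −ln(1 − rB₀/P)/ln(1+r) = −ln(0.63918)/ln(1.018) ≈ 25.088, so the balance reaches zero during payment 26.

26 months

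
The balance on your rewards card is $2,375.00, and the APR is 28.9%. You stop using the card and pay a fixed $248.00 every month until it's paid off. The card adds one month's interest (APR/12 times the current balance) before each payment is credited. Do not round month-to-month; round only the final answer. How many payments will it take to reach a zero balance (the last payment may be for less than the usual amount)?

12 months

Monthly rate r = 28.9%/12 = 2.40833% = 0.0240833.
Recurrence: B ← B·(1+r) − $248.00.
Month 1: interest $57.20; balance after payment $2,184.20.
Month 2: interest $52.60; balance after payment $1,988.80.
Closed form: n = −ln(1 − rB₀/P)/ln(1+r) = −ln(0.76936)/ln(1.02408) ≈ 11.017, so the balance reaches zero during payment 12.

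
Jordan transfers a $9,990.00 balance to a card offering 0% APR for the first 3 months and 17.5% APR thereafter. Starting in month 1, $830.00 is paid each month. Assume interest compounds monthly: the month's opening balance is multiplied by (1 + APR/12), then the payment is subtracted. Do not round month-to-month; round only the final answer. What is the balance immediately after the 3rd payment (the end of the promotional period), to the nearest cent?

Promo months 1–3 at r₀ = 0%/12 = 0; months 4+ at r₁ = 17.5%/12 = 0.0145833.
After month 3 (no interest yet): B = $9,990.00 − 3·$830.00 = $7,500.00.

$7,500.00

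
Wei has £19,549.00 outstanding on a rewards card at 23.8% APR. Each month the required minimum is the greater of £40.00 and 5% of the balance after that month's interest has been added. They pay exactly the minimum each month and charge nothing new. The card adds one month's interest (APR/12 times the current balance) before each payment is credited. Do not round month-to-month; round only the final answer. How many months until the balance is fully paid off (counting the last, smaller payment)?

127 months

Monthly rate r = 23.8%/12 = 1.98333% = 0.0198333.
While 5% of the post-interest balance exceeds £40.00, each month B ← (B·(1+r))·(1 − 0.05), i.e. B shrinks by the factor (1+r)·0.95 = 0.96884.
This holds for months 1–102. Entering month 103 the balance is £774.30; 5% of the post-interest balance is now below £40.00, so the flat £40.00 minimum applies from here.
From month 103 a fixed £40.00 at rate r clears £774.30 in 25 more payments. Total: 102 + 25 = 127 months.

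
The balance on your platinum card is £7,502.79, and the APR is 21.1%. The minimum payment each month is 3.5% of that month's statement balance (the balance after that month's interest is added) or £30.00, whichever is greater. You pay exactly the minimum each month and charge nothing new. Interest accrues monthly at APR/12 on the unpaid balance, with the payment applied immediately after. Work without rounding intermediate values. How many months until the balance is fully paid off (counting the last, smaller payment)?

Monthly rate r = 21.1%/12 = 1.75833% = 0.0175833.
While 3.5% of the post-interest balance exceeds £30.00, each month B ← (B·(1+r))·(1 − 0.035), i.e. B shrinks by the factor (1+r)·0.965 = 0.98197.
This holds for months 1–121. Entering month 122 the balance is £829.84; 3.5% of the post-interest balance is now below £30.00, so the flat £30.00 minimum applies from here.
From month 122 a fixed £30.00 at rate r clears £829.84 in 39 more payments. Total: 121 + 39 = 160 months.

160 months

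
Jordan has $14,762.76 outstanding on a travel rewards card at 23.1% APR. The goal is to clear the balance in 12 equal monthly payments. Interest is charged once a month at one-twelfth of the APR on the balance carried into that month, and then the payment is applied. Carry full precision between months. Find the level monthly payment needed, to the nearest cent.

$1,389.54

Monthly rate r = 23.1%/12 = 1.925% = 0.01925.
Level-payment amortization: P = B₀·r / (1 − (1+r)^(−n)) = 14762.76·0.01925 / (1 − 1.01925^(−12)).
Denominator 1 − (1+r)^(−12) = 0.204516166.
P = 284.183 / 0.204516166 ≈ 1389.54.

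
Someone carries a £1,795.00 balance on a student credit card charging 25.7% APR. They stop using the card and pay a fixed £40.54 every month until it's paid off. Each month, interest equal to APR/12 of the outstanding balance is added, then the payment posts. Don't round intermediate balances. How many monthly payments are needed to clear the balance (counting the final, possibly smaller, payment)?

Monthly rate r = 25.7%/12 = 2.14167% = 0.0214167.
Recurrence: B ← B·(1+r) − £40.54.
Month 1: interest £38.44; balance after payment £1,792.90.
Month 2: interest £38.40; balance after payment £1,790.76.
Closed form: n = −ln(1 − rB₀/P)/ln(1+r) = −ln(0.051729)/ln(1.02142) ≈ 139.767, so the balance reaches zero during payment 140.

140 payments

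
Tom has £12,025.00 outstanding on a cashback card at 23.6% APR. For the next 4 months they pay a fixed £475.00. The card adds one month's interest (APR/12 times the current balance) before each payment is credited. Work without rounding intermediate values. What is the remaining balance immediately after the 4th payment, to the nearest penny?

£11,042.45

Monthly rate r = 23.6%/12 = 1.96667% = 0.0196667.
Each month: B ← B·(1+r) − £475.00.
Month 1: interest £236.49; balance after payment £11,786.49.
Month 2: interest £231.80; balance after payment £11,543.29.
Month 3: interest £227.02; balance after payment £11,295.31.
Month 4: interest £222.14; balance after payment £11,042.45.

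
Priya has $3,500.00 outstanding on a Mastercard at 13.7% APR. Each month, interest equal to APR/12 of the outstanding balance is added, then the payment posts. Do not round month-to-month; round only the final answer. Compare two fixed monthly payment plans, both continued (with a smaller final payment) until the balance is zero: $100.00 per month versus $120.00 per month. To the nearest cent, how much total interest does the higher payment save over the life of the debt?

$213.05

Monthly rate r = 13.7%/12 = 1.14167% = 0.0114167.
At $100.00/mo: n = ⌈−ln(1 − rB₀/P)/ln(1+r)⌉ = 45 payments (last $93.80); total interest = total paid − $3,500.00 = $993.80.
At $120.00/mo: 36 payments (last $80.75); total interest $780.75.
Interest saved = $993.80 − $780.75 = $213.05.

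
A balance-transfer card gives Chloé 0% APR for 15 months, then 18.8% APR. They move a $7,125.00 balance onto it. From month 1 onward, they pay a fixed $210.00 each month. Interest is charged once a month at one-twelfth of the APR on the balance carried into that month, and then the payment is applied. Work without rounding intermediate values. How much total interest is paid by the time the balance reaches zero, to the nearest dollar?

Promo months 1–15 at r₀ = 0%/12 = 0; months 16+ at r₁ = 18.8%/12 = 0.0156667.
After month 15 (no interest yet): B = $7,125.00 − 15·$210.00 = $3,975.00.
Then at r₁ with $210.00/mo: n₂ = −ln(1 − r₁·B/P)/ln(1+r₁) ≈ 22.63 → 23 more payments.
Total paid = 37·$210.00 + $132.23 = $7,902.23; interest = $7,902.23 − $7,125.00 = $777.23.

$777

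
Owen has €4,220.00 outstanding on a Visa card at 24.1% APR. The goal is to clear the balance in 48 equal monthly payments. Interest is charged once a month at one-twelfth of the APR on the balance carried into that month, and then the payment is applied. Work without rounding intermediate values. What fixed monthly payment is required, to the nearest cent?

€137.81

Monthly rate r = 24.1%/12 = 2.00833% = 0.0200833.
Level-payment amortization: P = B₀·r / (1 − (1+r)^(−n)) = 4220.00·0.0200833 / (1 − 1.02008^(−48)).
Denominator 1 − (1+r)^(−48) = 0.614975195.
P = 84.7517 / 0.614975195 ≈ 137.81.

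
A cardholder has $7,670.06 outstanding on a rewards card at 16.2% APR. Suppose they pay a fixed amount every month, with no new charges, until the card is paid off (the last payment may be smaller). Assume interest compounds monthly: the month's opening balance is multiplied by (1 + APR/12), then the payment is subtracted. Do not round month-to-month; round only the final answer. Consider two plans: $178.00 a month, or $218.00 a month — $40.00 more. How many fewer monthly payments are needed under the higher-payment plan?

Monthly rate r = 16.2%/12 = 1.35% = 0.0135.
At $178.00/mo: n = ⌈−ln(1 − rB₀/P)/ln(1+r)⌉ = 65 payments (last $177.60); total interest = total paid − $7,670.06 = $3,899.54.
At $218.00/mo: 49 payments (last $10.72); total interest $2,804.66.
Payments saved = 65 − 49 = 16.

16 fewer payments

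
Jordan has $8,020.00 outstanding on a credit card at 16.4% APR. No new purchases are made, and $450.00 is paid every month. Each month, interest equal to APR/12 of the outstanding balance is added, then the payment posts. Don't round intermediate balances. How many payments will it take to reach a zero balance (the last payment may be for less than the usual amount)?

21 payments

Monthly rate r = 16.4%/12 = 1.36667% = 0.0136667.
Recurrence: B ← B·(1+r) − $450.00.
Month 1: interest $109.61; balance after payment $7,679.61.
Month 2: interest $104.95; balance after payment $7,334.56.
Closed form: n = −ln(1 − rB₀/P)/ln(1+r) = −ln(0.75643)/ln(1.01367) ≈ 20.565, so the balance reaches zero during payment 21.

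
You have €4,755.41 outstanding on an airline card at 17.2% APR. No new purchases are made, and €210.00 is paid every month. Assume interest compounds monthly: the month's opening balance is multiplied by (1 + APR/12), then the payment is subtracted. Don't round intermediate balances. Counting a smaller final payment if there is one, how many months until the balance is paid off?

28 months

Monthly rate r = 17.2%/12 = 1.43333% = 0.0143333.
Recurrence: B ← B·(1+r) − €210.00.
Month 1: interest €68.16; balance after payment €4,613.57.
Month 2: interest €66.13; balance after payment €4,469.70.
Closed form: n = −ln(1 − rB₀/P)/ln(1+r) = −ln(0.67542)/ln(1.01433) ≈ 27.573, so the balance reaches zero during payment 28.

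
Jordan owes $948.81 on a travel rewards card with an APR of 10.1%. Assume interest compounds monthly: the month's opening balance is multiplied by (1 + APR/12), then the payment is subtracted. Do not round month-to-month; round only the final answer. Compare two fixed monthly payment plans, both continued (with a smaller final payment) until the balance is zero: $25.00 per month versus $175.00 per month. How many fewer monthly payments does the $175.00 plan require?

Monthly rate r = 10.1%/12 = 0.841667% = 0.00841667.
At $25.00/mo: n = ⌈−ln(1 − rB₀/P)/ln(1+r)⌉ = 46 payments (last $22.87); total interest = total paid − $948.81 = $199.06.
At $175.00/mo: 6 payments (last $100.40); total interest $26.59.
Payments saved = 46 − 6 = 40.

40 fewer payments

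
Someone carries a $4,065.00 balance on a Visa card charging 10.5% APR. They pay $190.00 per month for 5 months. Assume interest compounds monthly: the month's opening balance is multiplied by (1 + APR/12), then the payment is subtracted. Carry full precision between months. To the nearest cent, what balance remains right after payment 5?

$3,279.21

Monthly rate r = 10.5%/12 = 0.875% = 0.00875.
Each month: B ← B·(1+r) − $190.00.
Month 1: interest $35.57; balance after payment $3,910.57.
Month 2: interest $34.22; balance after payment $3,754.79.
Month 3: interest $32.85; balance after payment $3,597.64.
Month 4: interest $31.48; balance after payment $3,439.12.
Month 5: interest $30.09; balance after payment $3,279.21.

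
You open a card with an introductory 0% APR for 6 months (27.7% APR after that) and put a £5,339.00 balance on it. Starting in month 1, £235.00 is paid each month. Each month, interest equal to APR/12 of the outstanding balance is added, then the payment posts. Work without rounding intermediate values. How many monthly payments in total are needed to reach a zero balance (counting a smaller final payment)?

Promo months 1–6 at r₀ = 0%/12 = 0; months 7+ at r₁ = 27.7%/12 = 0.0230833.
After month 6 (no interest yet): B = £5,339.00 − 6·£235.00 = £3,929.00.
Then at r₁ with £235.00/mo: n₂ = −ln(1 − r₁·B/P)/ln(1+r₁) ≈ 21.37 → 22 more payments.

28 payments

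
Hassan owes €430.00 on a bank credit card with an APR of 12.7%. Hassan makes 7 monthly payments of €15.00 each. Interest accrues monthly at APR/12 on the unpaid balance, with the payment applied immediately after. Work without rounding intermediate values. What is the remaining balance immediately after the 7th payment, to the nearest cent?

€354.49

Monthly rate r = 12.7%/12 = 1.05833% = 0.0105833.
Each month: B ← B·(1+r) − €15.00.
Month 1: interest €4.55; balance after payment €419.55.
Month 2: interest €4.44; balance after payment €408.99.
Month 3: interest €4.33; balance after payment €398.32.
Month 4: interest €4.22; balance after payment €387.54.
Month 5: interest €4.10; balance after payment €376.64.
Month 6: interest €3.99; balance after payment €365.62.
Month 7: interest €3.87; balance after payment €354.49.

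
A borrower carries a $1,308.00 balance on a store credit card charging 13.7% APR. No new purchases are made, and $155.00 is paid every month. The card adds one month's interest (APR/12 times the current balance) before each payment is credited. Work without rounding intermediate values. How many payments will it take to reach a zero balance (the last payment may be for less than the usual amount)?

9 months

Monthly rate r = 13.7%/12 = 1.14167% = 0.0114167.
Recurrence: B ← B·(1+r) − $155.00.
Month 1: interest $14.93; balance after payment $1,167.93.
Month 2: interest $13.33; balance after payment $1,026.27.
Closed form: n = −ln(1 − rB₀/P)/ln(1+r) = −ln(0.90366)/ln(1.01142) ≈ 8.924, so the balance reaches zero during payment 9.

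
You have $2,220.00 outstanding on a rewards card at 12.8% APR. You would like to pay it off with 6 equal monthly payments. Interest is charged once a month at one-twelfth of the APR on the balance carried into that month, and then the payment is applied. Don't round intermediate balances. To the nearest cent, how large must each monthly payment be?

Monthly rate r = 12.8%/12 = 1.06667% = 0.0106667.
Level-payment amortization: P = B₀·r / (1 − (1+r)^(−n)) = 2220.00·0.0106667 / (1 − 1.01067^(−6)).
Denominator 1 − (1+r)^(−6) = 0.0616770329.
P = 23.68 / 0.0616770329 ≈ 383.94.

$383.94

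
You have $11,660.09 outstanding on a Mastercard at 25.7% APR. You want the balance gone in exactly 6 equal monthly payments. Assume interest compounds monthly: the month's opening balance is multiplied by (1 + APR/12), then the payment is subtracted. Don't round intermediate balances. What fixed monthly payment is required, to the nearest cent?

Monthly rate r = 25.7%/12 = 2.14167% = 0.0214167.
Level-payment amortization: P = B₀·r / (1 − (1+r)^(−n)) = 11660.09·0.0214167 / (1 − 1.02142^(−6)).
Denominator 1 − (1+r)^(−6) = 0.119392541.
P = 249.72 / 0.119392541 ≈ 2091.59.

$2,091.59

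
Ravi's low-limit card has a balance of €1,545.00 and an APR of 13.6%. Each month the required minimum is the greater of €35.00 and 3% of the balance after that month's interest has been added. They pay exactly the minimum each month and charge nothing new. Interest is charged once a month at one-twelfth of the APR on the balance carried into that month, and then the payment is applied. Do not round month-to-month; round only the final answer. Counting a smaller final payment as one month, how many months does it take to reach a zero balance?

57 months

Monthly rate r = 13.6%/12 = 1.13333% = 0.0113333.
While 3% of the post-interest balance exceeds €35.00, each month B ← (B·(1+r))·(1 − 0.03), i.e. B shrinks by the factor (1+r)·0.97 = 0.98099.
This holds for months 1–16. Entering month 17 the balance is €1,136.54; 3% of the post-interest balance is now below €35.00, so the flat €35.00 minimum applies from here.
From month 17 a fixed €35.00 at rate r clears €1,136.54 in 41 more payments. Total: 16 + 41 = 57 months.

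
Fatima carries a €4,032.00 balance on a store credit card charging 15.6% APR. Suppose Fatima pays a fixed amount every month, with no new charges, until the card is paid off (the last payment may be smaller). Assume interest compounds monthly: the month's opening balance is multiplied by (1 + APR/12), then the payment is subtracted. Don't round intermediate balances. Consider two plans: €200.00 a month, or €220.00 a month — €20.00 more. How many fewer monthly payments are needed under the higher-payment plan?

2 fewer payments

Monthly rate r = 15.6%/12 = 1.3% = 0.013.
At €200.00/mo: n = ⌈−ln(1 − rB₀/P)/ln(1+r)⌉ = 24 payments (last €106.34); total interest = total paid − €4,032.00 = €674.34.
At €220.00/mo: 22 payments (last €15.46); total interest €603.46.
Payments saved = 24 − 22 = 2.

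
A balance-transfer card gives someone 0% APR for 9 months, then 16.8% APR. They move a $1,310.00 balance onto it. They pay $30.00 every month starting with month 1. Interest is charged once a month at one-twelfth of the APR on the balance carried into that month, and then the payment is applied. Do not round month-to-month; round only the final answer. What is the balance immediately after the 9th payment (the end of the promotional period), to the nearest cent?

Promo months 1–9 at r₀ = 0%/12 = 0; months 10+ at r₁ = 16.8%/12 = 0.014.
After month 9 (no interest yet): B = $1,310.00 − 9·$30.00 = $1,040.00.

$1,040.00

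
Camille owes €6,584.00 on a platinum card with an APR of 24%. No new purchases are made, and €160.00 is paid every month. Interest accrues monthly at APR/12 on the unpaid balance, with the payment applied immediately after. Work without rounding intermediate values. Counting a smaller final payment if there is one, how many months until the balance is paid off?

Monthly rate r = 24%/12 = 2% = 0.02.
Recurrence: B ← B·(1+r) − €160.00.
Month 1: interest €131.68; balance after payment €6,555.68.
Month 2: interest €131.11; balance after payment €6,526.79.
Closed form: n = −ln(1 − rB₀/P)/ln(1+r) = −ln(0.177)/ln(1.02) ≈ 87.443, so the balance reaches zero during payment 88.

88 payments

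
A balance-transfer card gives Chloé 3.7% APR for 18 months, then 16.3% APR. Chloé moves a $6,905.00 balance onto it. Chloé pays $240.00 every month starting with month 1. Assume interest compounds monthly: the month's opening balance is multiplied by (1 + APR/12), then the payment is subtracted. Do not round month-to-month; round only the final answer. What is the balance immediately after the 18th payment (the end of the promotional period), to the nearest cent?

Promo months 1–18 at r₀ = 3.7%/12 = 0.00308333; months 19+ at r₁ = 16.3%/12 = 0.0135833.
After month 18: iterate B ← B·(1+r₀) − $240.00 for 18 months → $2,863.33.

$2,863.33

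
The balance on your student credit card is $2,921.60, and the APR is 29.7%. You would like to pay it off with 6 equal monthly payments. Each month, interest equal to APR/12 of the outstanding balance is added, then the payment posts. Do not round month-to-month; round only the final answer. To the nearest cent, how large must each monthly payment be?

$529.97

Monthly rate r = 29.7%/12 = 2.475% = 0.02475.
Level-payment amortization: P = B₀·r / (1 − (1+r)^(−n)) = 2921.60·0.02475 / (1 − 1.02475^(−6)).
Denominator 1 − (1+r)^(−6) = 0.136440158.
P = 72.3096 / 0.136440158 ≈ 529.97.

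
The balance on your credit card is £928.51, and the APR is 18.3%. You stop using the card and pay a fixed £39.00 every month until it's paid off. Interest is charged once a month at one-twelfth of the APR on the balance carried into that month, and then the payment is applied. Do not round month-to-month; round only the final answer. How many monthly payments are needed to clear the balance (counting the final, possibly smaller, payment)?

30 payments

Monthly rate r = 18.3%/12 = 1.525% = 0.01525.
Recurrence: B ← B·(1+r) − £39.00.
Month 1: interest £14.16; balance after payment £903.67.
Month 2: interest £13.78; balance after payment £878.45.
Closed form: n = −ln(1 − rB₀/P)/ln(1+r) = −ln(0.63693)/ln(1.01525) ≈ 29.805, so the balance reaches zero during payment 30.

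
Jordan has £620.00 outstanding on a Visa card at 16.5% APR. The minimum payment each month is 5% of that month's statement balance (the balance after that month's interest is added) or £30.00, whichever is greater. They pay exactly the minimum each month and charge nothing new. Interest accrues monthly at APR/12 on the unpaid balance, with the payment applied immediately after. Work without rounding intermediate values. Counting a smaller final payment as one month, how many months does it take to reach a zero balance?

25 months

Monthly rate r = 16.5%/12 = 1.375% = 0.01375.
While 5% of the post-interest balance exceeds £30.00, each month B ← (B·(1+r))·(1 − 0.05), i.e. B shrinks by the factor (1+r)·0.95 = 0.96306.
This holds for months 1–2. Entering month 3 the balance is £575.04; 5% of the post-interest balance is now below £30.00, so the flat £30.00 minimum applies from here.
From month 3 a fixed £30.00 at rate r clears £575.04 in 23 more payments. Total: 2 + 23 = 25 months.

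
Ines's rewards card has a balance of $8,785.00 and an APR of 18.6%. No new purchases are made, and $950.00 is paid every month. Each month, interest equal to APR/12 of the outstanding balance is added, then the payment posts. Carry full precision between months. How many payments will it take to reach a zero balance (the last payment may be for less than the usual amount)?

11 months

Monthly rate r = 18.6%/12 = 1.55% = 0.0155.
Recurrence: B ← B·(1+r) − $950.00.
Month 1: interest $136.17; balance after payment $7,971.17.
Month 2: interest $123.55; balance after payment $7,144.72.
Closed form: n = −ln(1 − rB₀/P)/ln(1+r) = −ln(0.85667)/ln(1.0155) ≈ 10.058, so the balance reaches zero during payment 11.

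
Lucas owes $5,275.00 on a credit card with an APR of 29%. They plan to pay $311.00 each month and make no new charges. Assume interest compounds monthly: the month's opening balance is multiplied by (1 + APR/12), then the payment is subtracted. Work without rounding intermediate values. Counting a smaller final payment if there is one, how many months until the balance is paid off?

Monthly rate r = 29%/12 = 2.41667% = 0.0241667.
Recurrence: B ← B·(1+r) − $311.00.
Month 1: interest $127.48; balance after payment $5,091.48.
Month 2: interest $123.04; balance after payment $4,903.52.
Closed form: n = −ln(1 − rB₀/P)/ln(1+r) = −ln(0.5901)/ln(1.02417) ≈ 22.089, so the balance reaches zero during payment 23.

23 payments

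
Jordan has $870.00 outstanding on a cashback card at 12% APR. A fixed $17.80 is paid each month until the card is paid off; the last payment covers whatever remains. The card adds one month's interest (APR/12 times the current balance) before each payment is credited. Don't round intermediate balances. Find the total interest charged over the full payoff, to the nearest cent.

Monthly rate r = 12%/12 = 1% = 0.01.
Payoff takes n = ⌈−ln(1 − rB₀/P)/ln(1+r)⌉ = ⌈67.427⌉ = 68 payments; the last is $7.63.
Total paid = 67·$17.80 + $7.63 = $1,200.23.
Total interest = total paid − principal = $1,200.23 − $870.00 = $330.23.

$330.23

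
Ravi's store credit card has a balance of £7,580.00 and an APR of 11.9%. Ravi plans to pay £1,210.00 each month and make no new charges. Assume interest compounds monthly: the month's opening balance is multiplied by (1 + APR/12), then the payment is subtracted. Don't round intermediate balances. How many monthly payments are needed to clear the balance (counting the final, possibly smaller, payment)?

Monthly rate r = 11.9%/12 = 0.991667% = 0.00991667.
Recurrence: B ← B·(1+r) − £1,210.00.
Month 1: interest £75.17; balance after payment £6,445.17.
Month 2: interest £63.91; balance after payment £5,299.08.
Closed form: n = −ln(1 − rB₀/P)/ln(1+r) = −ln(0.93788)/ln(1.00992) ≈ 6.500, so the balance reaches zero during payment 7.

7 payments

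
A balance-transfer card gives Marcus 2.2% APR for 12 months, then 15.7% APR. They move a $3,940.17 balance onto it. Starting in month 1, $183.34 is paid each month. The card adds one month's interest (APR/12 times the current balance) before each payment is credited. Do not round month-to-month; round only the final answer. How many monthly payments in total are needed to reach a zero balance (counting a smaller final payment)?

Promo months 1–12 at r₀ = 2.2%/12 = 0.00183333; months 13+ at r₁ = 15.7%/12 = 0.0130833.
After month 12: iterate B ← B·(1+r₀) − $183.34 for 12 months → $1,805.33.
Then at r₁ with $183.34/mo: n₂ = −ln(1 − r₁·B/P)/ln(1+r₁) ≈ 10.61 → 11 more payments.

23 payments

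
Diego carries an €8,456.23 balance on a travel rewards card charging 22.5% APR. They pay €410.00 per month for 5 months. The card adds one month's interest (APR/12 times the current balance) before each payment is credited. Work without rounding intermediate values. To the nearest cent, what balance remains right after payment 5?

€7,150.96

Monthly rate r = 22.5%/12 = 1.875% = 0.01875.
Each month: B ← B·(1+r) − €410.00.
Month 1: interest €158.55; balance after payment €8,204.78.
Month 2: interest €153.84; balance after payment €7,948.62.
Month 3: interest €149.04; balance after payment €7,687.66.
Month 4: interest €144.14; balance after payment €7,421.80.
Month 5: interest €139.16; balance after payment €7,150.96.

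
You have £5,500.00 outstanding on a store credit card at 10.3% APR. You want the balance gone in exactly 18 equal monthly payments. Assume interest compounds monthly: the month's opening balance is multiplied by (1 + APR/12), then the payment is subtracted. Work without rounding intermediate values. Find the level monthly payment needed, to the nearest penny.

£331.07

Monthly rate r = 10.3%/12 = 0.858333% = 0.00858333.
Level-payment amortization: P = B₀·r / (1 − (1+r)^(−n)) = 5500.00·0.00858333 / (1 − 1.00858^(−18)).
Denominator 1 − (1+r)^(−18) = 0.142591411.
P = 47.2083 / 0.142591411 ≈ 331.07.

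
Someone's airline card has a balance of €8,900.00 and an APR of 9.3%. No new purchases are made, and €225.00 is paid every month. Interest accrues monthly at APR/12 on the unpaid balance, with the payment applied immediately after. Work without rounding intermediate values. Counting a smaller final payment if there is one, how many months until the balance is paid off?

Monthly rate r = 9.3%/12 = 0.775% = 0.00775.
Recurrence: B ← B·(1+r) − €225.00.
Month 1: interest €68.98; balance after payment €8,743.98.
Month 2: interest €67.77; balance after payment €8,586.74.
Closed form: n = −ln(1 − rB₀/P)/ln(1+r) = −ln(0.69344)/ln(1.00775) ≈ 47.419, so the balance reaches zero during payment 48.

48 months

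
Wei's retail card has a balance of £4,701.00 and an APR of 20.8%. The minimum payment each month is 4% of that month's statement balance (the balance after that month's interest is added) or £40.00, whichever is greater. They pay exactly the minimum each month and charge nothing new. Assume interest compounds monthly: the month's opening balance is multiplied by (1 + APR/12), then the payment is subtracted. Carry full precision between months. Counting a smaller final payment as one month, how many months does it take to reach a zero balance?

99 months

Monthly rate r = 20.8%/12 = 1.73333% = 0.0173333.
While 4% of the post-interest balance exceeds £40.00, each month B ← (B·(1+r))·(1 − 0.04), i.e. B shrinks by the factor (1+r)·0.96 = 0.97664.
This holds for months 1–67. Entering month 68 the balance is £964.72; 4% of the post-interest balance is now below £40.00, so the flat £40.00 minimum applies from here.
From month 68 a fixed £40.00 at rate r clears £964.72 in 32 more payments. Total: 67 + 32 = 99 months.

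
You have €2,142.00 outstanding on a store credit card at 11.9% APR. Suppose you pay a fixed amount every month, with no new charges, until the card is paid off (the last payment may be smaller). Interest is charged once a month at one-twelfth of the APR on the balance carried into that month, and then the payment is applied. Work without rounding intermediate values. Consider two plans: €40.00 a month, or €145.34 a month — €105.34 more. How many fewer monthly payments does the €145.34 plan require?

Monthly rate r = 11.9%/12 = 0.991667% = 0.00991667.
At €40.00/mo: n = ⌈−ln(1 − rB₀/P)/ln(1+r)⌉ = 77 payments (last €29.54); total interest = total paid − €2,142.00 = €927.54.
At €145.34/mo: 17 payments (last €1.70); total interest €185.14.
Payments saved = 77 − 17 = 60.

60 fewer payments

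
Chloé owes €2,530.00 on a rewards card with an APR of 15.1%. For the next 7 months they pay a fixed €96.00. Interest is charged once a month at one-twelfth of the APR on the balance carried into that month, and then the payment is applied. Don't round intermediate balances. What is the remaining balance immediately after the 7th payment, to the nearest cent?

€2,063.54

Monthly rate r = 15.1%/12 = 1.25833% = 0.0125833.
Each month: B ← B·(1+r) − €96.00.
Month 1: interest €31.84; balance after payment €2,465.84.
Month 2: interest €31.03; balance after payment €2,400.86.
Month 3: interest €30.21; balance after payment €2,335.08.
Month 4: interest €29.38; balance after payment €2,268.46.
Month 5: interest €28.54; balance after payment €2,201.00.
Month 6: interest €27.70; balance after payment €2,132.70.
Month 7: interest €26.84; balance after payment €2,063.54.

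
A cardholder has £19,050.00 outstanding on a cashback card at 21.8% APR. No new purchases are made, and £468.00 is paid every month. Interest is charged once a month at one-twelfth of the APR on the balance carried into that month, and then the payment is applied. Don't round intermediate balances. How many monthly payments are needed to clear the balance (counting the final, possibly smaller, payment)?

Monthly rate r = 21.8%/12 = 1.81667% = 0.0181667.
Recurrence: B ← B·(1+r) − £468.00.
Month 1: interest £346.08; balance after payment £18,928.08.
Month 2: interest £343.86; balance after payment £18,803.94.
Closed form: n = −ln(1 − rB₀/P)/ln(1+r) = −ln(0.26052)/ln(1.01817) ≈ 74.711, so the balance reaches zero during payment 75.

75 months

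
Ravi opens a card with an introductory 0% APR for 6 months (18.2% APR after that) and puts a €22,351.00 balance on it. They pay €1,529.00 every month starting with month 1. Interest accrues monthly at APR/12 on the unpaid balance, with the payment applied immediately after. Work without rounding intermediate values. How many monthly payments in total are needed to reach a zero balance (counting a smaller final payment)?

16 payments

Promo months 1–6 at r₀ = 0%/12 = 0; months 7+ at r₁ = 18.2%/12 = 0.0151667.
After month 6 (no interest yet): B = €22,351.00 − 6·€1,529.00 = €13,177.00.
Then at r₁ with €1,529.00/mo: n₂ = −ln(1 − r₁·B/P)/ln(1+r₁) ≈ 9.31 → 10 more payments.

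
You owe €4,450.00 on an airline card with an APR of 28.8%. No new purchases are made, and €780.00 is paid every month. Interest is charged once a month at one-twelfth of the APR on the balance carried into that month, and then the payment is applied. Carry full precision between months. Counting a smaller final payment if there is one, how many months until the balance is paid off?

Monthly rate r = 28.8%/12 = 2.4% = 0.024.
Recurrence: B ← B·(1+r) − €780.00.
Month 1: interest €106.80; balance after payment €3,776.80.
Month 2: interest €90.64; balance after payment €3,087.44.
Closed form: n = −ln(1 − rB₀/P)/ln(1+r) = −ln(0.86308)/ln(1.024) ≈ 6.209, so the balance reaches zero during payment 7.

7 months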